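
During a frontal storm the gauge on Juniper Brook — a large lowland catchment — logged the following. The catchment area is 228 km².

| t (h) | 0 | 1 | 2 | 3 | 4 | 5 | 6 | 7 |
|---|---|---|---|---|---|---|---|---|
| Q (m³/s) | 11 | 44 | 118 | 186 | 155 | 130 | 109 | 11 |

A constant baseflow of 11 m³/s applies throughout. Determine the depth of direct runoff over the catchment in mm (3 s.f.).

d ≈ 10.7 mm

Direct runoff: 0.0, 33.0, 107.0, 175.0, 144.0, 119.0, 98.0, 0.0 m³/s; ΣQ_DR = 676.0 m³/s.
V = ΣQ_DR · Δt = 676.0 × 3600 s = 2.434 × 10^6 m³.
Over A = 228 km², depth = V / A = 10.7 mm.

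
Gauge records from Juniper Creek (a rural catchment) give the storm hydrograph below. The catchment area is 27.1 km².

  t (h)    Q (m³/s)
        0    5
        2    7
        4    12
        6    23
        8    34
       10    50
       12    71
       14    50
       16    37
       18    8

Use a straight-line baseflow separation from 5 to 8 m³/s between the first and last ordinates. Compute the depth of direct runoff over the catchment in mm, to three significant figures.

d ≈ 61.6 mm

Direct runoff: 0.00, 1.67, 6.33, 17.00, 27.67, 43.33, 64.00, 42.67, 29.33, 0.00 m³/s; ΣQ_DR = 232.0 m³/s.
V = ΣQ_DR · Δt = 232.0 × 7200 s = 1.670 × 10^6 m³.
Over A = 27.1 km², depth = V / A = 61.6 mm.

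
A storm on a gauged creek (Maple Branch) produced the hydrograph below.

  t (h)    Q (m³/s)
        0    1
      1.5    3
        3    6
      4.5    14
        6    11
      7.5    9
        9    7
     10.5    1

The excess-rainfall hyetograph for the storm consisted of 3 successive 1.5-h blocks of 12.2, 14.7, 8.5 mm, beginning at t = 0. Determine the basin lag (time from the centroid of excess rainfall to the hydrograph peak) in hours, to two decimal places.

t_L ≈ 2.41 h

Centroid of excess rainfall: t_c = Σ P_i·t̄_i / ΣP_i = 2.0932 h (block centres at 0.75, 2.25, 3.75 h).
Hydrograph peak occurs at t = 4.5 h, so basin lag t_L = 4.5 − 2.0932 = 2.41 h.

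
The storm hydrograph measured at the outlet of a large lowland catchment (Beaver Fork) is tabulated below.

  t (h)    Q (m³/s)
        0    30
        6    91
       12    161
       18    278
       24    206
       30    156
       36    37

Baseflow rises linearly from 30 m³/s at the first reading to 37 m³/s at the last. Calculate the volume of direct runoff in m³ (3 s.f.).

Direct-runoff ordinates (Q − Q_b): 0.00, 59.83, 128.67, 244.50, 171.33, 120.17, 0.00 m³/s.
ΣQ_DR = 724.5 m³/s.
With Δt = 6 h = 21600 s, V = ΣQ_DR · Δt = 724.5 × 21600 = 1.56 × 10^7 m³.

V ≈ 1.56 × 10^7 m³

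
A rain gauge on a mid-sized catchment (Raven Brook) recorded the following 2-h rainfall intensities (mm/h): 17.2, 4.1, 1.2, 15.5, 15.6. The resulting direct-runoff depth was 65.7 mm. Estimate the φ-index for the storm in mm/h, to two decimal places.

Only the 3 blocks with intensity above φ contribute runoff: 17.2, 15.5, 15.6 mm/h.
Σ(I−φ)·Δt = d  ⇒  (17.2+15.5+15.6 − 3φ)·2 = 65.7
φ = (48.30 − 65.7/2) / 3 = 5.15 mm/h.

φ ≈ 5.15 mm/h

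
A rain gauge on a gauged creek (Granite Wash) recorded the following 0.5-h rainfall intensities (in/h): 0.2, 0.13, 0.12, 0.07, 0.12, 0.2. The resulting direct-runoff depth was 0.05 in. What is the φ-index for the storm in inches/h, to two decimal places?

Only the 2 blocks with intensity above φ contribute runoff: 0.2, 0.2 in/h.
Σ(I−φ)·Δt = d  ⇒  (0.2+0.2 − 2φ)·0.5 = 0.05
φ = (0.4000 − 0.05/0.5) / 2 = 0.15 in/h.

φ ≈ 0.15 in/h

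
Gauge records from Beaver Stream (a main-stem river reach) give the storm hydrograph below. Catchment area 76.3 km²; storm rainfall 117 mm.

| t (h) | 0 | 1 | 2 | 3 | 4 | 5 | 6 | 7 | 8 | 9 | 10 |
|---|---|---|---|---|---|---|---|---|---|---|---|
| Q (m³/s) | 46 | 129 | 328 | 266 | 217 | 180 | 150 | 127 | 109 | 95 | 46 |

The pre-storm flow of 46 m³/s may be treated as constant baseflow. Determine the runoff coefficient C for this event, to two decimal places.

C ≈ 0.48

ΣQ_DR = 1187 m³/s; V = ΣQ_DR·Δt = 4.273 × 10^6 m³.
Runoff depth d = V / A = 56.01 mm.
C = d / P = 56.01 / 117 = 0.48.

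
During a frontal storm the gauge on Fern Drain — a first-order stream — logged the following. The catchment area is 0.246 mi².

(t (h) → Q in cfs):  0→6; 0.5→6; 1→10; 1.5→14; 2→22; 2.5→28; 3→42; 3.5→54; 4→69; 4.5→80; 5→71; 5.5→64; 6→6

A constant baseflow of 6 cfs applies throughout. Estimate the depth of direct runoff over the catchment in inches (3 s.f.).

Direct runoff: 0.0, 0.0, 4.0, 8.0, 16.0, 22.0, 36.0, 48.0, 63.0, 74.0, 65.0, 58.0, 0.0 cfs; ΣQ_DR = 394.0 cfs.
V = ΣQ_DR · Δt = 394.0 × 1800 s = 7.092 × 10^5 ft³.
Over A = 0.246 mi², depth = V / A = 1.24 in.

d ≈ 1.24 in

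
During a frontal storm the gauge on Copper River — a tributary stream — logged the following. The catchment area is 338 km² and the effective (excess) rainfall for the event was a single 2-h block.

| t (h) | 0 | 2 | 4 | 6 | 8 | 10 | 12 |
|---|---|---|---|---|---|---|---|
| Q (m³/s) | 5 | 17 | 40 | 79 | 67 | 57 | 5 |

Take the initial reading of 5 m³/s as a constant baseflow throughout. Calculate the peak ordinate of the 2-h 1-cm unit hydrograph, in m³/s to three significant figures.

U_p ≈ 148 m³/s

Direct runoff: 0.0, 12.0, 35.0, 74.0, 62.0, 52.0, 0.0 m³/s; ΣQ_DR = 235.0 m³/s, peak = 74.0 m³/s.
Runoff depth d = ΣQ_DR·Δt / A = 235.0 × 7200 / (338 km²) = 5.006 mm.
The 1-cm UH is the DRH scaled by (10 mm)/d, so U_p = 74.0 × 10/5.006 = 148 m³/s.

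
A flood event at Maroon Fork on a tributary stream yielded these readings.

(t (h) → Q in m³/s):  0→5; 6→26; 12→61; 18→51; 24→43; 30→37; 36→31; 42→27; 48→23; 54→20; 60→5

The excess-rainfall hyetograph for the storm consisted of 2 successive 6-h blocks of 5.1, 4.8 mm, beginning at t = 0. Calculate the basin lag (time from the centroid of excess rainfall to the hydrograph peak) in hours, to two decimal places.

Centroid of excess rainfall: t_c = Σ P_i·t̄_i / ΣP_i = 5.9091 h (block centres at 3, 9 h).
Hydrograph peak occurs at t = 12 h, so basin lag t_L = 12 − 5.9091 = 6.09 h.

t_L ≈ 6.09 h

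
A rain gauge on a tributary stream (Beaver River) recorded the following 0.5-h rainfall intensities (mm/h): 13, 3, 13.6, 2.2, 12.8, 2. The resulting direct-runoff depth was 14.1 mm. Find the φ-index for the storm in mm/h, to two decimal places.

φ ≈ 3.73 mm/h

Only the 3 blocks with intensity above φ contribute runoff: 13, 13.6, 12.8 mm/h.
Σ(I−φ)·Δt = d  ⇒  (13+13.6+12.8 − 3φ)·0.5 = 14.1
φ = (39.40 − 14.1/0.5) / 3 = 3.73 mm/h.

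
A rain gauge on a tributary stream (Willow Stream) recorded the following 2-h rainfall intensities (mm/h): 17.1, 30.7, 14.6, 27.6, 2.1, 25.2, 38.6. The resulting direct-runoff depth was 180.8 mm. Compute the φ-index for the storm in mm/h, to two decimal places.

φ ≈ 10.57 mm/h

Only the 6 blocks with intensity above φ contribute runoff: 17.1, 30.7, 14.6, 27.6, 25.2, 38.6 mm/h.
Σ(I−φ)·Δt = d  ⇒  (17.1+30.7+14.6+27.6+25.2+38.6 − 6φ)·2 = 180.8
φ = (153.8 − 180.8/2) / 6 = 10.57 mm/h.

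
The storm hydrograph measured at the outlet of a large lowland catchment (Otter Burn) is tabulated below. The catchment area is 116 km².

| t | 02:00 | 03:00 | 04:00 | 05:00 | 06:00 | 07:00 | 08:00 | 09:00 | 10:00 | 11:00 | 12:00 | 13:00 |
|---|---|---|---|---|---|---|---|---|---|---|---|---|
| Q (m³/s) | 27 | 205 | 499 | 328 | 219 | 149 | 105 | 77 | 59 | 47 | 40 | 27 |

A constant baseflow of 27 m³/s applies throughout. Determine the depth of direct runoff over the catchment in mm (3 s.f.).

d ≈ 45.2 mm

Direct runoff: 0.0, 178.0, 472.0, 301.0, 192.0, 122.0, 78.0, 50.0, 32.0, 20.0, 13.0, 0.0 m³/s; ΣQ_DR = 1458 m³/s.
V = ΣQ_DR · Δt = 1458 × 3600 s = 5.249 × 10^6 m³.
Over A = 116 km², depth = V / A = 45.2 mm.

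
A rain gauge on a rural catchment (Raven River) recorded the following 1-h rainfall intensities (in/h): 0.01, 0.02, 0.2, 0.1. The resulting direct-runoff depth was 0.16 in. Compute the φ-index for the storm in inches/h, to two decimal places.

φ ≈ 0.07 in/h

Only the 2 blocks with intensity above φ contribute runoff: 0.2, 0.1 in/h.
Σ(I−φ)·Δt = d  ⇒  (0.2+0.1 − 2φ)·1 = 0.16
φ = (0.3000 − 0.16/1) / 2 = 0.07 in/h.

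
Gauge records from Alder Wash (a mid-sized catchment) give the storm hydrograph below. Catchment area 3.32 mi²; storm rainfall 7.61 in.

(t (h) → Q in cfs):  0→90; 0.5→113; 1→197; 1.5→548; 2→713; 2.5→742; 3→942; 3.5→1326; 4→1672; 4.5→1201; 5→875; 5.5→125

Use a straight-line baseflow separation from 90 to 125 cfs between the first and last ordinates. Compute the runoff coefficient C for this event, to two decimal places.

ΣQ_DR = 7254 cfs; V = ΣQ_DR·Δt = 1.306 × 10^7 ft³.
Runoff depth d = V / A = 1.693 in.
C = d / P = 1.693 / 7.61 = 0.22.

C ≈ 0.22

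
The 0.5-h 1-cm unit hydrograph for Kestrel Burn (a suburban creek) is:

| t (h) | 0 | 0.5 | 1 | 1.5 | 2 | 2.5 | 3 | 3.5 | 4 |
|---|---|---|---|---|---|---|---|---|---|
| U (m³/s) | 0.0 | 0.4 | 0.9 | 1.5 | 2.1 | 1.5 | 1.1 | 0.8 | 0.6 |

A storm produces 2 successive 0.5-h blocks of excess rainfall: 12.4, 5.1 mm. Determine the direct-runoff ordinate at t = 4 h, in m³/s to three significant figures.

By discrete convolution, Q_j = Σ (P_i / 10 mm) · U_{j−i}.
At t = 4 h (j=8): Q = (12.4/10)·0.6 + (5.1/10)·0.8 = 1.15 m³/s.

Q ≈ 1.15 m³/s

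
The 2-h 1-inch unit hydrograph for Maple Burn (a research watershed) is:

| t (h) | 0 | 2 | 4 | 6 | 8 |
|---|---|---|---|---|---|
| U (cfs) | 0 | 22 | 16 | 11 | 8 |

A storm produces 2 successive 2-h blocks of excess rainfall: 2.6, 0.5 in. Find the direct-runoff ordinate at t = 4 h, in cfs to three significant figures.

Q ≈ 52.6 cfs

By discrete convolution, Q_j = Σ (P_i / 1 in) · U_{j−i}.
At t = 4 h (j=2): Q = (2.6/1)·16 + (0.5/1)·22 = 52.6 cfs.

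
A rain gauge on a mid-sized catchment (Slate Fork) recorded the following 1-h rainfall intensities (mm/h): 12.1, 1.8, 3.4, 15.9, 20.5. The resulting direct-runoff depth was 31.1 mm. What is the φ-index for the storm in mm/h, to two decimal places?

Only the 3 blocks with intensity above φ contribute runoff: 12.1, 15.9, 20.5 mm/h.
Σ(I−φ)·Δt = d  ⇒  (12.1+15.9+20.5 − 3φ)·1 = 31.1
φ = (48.50 − 31.1/1) / 3 = 5.80 mm/h.

φ ≈ 5.80 mm/h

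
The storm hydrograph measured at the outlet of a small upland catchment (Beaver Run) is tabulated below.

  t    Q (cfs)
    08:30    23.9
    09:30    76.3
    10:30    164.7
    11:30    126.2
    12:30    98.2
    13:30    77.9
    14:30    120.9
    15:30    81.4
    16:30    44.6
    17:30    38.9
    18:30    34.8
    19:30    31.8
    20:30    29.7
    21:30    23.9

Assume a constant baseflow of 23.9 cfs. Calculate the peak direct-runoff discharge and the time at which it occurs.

Q_p = 140.8 cfs at t = 10:30

Subtracting baseflow gives direct-runoff ordinates: 0.0, 52.4, 140.8, 102.3, 74.3, 54.0, 97.0, 57.5, 20.7, 15.0, 10.9, 7.9, 5.8, 0.0 cfs.
The maximum is 140.8 cfs, occurring at the reading for t = 10:30.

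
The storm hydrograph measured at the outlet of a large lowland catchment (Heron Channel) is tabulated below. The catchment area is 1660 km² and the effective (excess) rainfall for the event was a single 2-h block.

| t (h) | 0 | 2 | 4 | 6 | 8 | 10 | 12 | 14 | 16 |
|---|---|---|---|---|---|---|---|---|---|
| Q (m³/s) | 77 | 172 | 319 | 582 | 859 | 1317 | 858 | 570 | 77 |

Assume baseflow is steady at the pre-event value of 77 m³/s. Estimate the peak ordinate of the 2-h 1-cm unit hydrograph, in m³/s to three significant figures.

U_p ≈ 691 m³/s

Direct runoff: 0.0, 95.0, 242.0, 505.0, 782.0, 1240.0, 781.0, 493.0, 0.0 m³/s; ΣQ_DR = 4138 m³/s, peak = 1240.0 m³/s.
Runoff depth d = ΣQ_DR·Δt / A = 4138 × 7200 / (1660 km²) = 17.95 mm.
The 1-cm UH is the DRH scaled by (10 mm)/d, so U_p = 1240.0 × 10/17.95 = 691 m³/s.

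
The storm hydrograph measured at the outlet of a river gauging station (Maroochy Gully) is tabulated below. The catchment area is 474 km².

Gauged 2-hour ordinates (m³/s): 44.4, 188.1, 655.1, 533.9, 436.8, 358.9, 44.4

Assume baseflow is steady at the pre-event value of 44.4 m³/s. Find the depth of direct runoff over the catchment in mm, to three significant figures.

d ≈ 29.6 mm

Direct runoff: 0.0, 143.7, 610.7, 489.5, 392.4, 314.5, 0.0 m³/s; ΣQ_DR = 1951 m³/s.
V = ΣQ_DR · Δt = 1951 × 7200 s = 1.405 × 10^7 m³.
Over A = 474 km², depth = V / A = 29.6 mm.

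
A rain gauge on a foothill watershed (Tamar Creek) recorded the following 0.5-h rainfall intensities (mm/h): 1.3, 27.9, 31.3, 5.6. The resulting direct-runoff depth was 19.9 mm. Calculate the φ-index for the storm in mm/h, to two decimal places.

Only the 2 blocks with intensity above φ contribute runoff: 27.9, 31.3 mm/h.
Σ(I−φ)·Δt = d  ⇒  (27.9+31.3 − 2φ)·0.5 = 19.9
φ = (59.20 − 19.9/0.5) / 2 = 9.70 mm/h.

φ ≈ 9.70 mm/h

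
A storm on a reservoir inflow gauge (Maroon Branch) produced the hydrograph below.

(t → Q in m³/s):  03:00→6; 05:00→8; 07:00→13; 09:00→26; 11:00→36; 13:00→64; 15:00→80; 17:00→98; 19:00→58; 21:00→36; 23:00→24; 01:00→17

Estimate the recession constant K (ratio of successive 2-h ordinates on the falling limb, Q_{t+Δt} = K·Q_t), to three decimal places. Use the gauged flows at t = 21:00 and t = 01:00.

K ≈ 0.687

Using the recession-limb readings at t = 21:00 and t = 01:00: Q falls from 36 to 17 m³/s over 2 intervals.
K = (Q₂/Q₁)^(1/2) = (17/36)^(1/2) = 0.687.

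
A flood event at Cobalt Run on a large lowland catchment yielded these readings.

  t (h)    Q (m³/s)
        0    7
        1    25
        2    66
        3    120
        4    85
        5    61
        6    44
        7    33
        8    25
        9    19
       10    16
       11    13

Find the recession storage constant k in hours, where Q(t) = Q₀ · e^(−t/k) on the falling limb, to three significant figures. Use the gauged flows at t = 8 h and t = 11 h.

On the falling limb, Q drops from 25 to 13 m³/s between t = 8 h and t = 11 h (Δt = 3 h).
k = −Δt / ln(Q₂/Q₁) = −3 / ln(13/25) = 4.59 h.

k ≈ 4.59 h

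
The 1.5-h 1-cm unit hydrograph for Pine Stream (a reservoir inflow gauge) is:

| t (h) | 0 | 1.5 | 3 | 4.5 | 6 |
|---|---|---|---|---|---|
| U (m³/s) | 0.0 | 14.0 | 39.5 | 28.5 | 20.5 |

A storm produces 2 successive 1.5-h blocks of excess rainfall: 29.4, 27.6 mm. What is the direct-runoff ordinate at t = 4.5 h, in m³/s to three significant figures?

By discrete convolution, Q_j = Σ (P_i / 10 mm) · U_{j−i}.
At t = 4.5 h (j=3): Q = (29.4/10)·28.5 + (27.6/10)·39.5 = 193 m³/s.

Q ≈ 193 m³/s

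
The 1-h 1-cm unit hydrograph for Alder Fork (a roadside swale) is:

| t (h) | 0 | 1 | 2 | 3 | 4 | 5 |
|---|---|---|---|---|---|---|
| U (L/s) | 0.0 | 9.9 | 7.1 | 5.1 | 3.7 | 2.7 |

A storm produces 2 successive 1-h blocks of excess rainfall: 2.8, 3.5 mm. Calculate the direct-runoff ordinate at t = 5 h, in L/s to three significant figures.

Q ≈ 2.05 L/s

By discrete convolution, Q_j = Σ (P_i / 10 mm) · U_{j−i}.
At t = 5 h (j=5): Q = (2.8/10)·2.7 + (3.5/10)·3.7 = 2.05 L/s.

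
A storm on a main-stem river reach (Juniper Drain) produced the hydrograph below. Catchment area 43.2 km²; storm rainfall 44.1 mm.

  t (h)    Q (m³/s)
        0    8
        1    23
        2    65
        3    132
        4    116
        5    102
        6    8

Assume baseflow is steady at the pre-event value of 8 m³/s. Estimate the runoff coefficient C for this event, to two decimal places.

C ≈ 0.75

ΣQ_DR = 398.0 m³/s; V = ΣQ_DR·Δt = 1.433 × 10^6 m³.
Runoff depth d = V / A = 33.17 mm.
C = d / P = 33.17 / 44.1 = 0.75.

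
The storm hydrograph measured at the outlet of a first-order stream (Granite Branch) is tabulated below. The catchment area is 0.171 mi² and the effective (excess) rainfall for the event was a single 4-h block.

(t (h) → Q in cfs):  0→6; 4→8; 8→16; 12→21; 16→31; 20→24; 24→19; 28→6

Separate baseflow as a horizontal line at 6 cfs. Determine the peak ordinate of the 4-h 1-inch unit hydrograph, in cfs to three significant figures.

U_p ≈ 8.31 cfs

Direct runoff: 0.0, 2.0, 10.0, 15.0, 25.0, 18.0, 13.0, 0.0 cfs; ΣQ_DR = 83.00 cfs, peak = 25.0 cfs.
Runoff depth d = ΣQ_DR·Δt / A = 83.00 × 14400 / (0.171 mi²) = 3.009 in.
The 1-inch UH is the DRH scaled by (1 in)/d, so U_p = 25.0 × 1/3.009 = 8.31 cfs.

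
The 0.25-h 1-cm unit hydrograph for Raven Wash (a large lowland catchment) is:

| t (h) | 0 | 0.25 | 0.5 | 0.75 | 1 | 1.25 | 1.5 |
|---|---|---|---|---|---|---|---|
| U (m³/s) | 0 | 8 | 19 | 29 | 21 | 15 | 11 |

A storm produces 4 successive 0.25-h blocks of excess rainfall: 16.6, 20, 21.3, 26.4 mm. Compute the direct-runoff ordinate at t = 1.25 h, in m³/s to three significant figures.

By discrete convolution, Q_j = Σ (P_i / 10 mm) · U_{j−i}.
At t = 1.25 h (j=5): Q = (16.6/10)·15 + (20/10)·21 + (21.3/10)·29 + (26.4/10)·19 = 179 m³/s.

Q ≈ 179 m³/s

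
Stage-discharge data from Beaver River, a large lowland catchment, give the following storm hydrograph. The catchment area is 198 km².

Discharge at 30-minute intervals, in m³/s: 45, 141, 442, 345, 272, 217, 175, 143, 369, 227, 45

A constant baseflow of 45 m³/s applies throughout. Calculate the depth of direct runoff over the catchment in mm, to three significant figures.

Direct runoff: 0.0, 96.0, 397.0, 300.0, 227.0, 172.0, 130.0, 98.0, 324.0, 182.0, 0.0 m³/s; ΣQ_DR = 1926 m³/s.
V = ΣQ_DR · Δt = 1926 × 1800 s = 3.467 × 10^6 m³.
Over A = 198 km², depth = V / A = 17.5 mm.

d ≈ 17.5 mm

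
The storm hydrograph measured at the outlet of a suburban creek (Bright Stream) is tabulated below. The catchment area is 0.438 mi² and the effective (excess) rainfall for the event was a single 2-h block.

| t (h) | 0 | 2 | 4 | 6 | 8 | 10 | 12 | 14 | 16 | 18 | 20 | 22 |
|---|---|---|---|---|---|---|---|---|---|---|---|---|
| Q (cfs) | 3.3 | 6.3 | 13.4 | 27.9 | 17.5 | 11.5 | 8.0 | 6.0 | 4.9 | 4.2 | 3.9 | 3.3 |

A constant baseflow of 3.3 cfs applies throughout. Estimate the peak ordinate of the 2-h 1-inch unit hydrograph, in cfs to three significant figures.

U_p ≈ 49.2 cfs

Direct runoff: 0.0, 3.0, 10.1, 24.6, 14.2, 8.2, 4.7, 2.7, 1.6, 0.9, 0.6, 0.0 cfs; ΣQ_DR = 70.60 cfs, peak = 24.6 cfs.
Runoff depth d = ΣQ_DR·Δt / A = 70.60 × 7200 / (0.438 mi²) = 0.4995 in.
The 1-inch UH is the DRH scaled by (1 in)/d, so U_p = 24.6 × 1/0.4995 = 49.2 cfs.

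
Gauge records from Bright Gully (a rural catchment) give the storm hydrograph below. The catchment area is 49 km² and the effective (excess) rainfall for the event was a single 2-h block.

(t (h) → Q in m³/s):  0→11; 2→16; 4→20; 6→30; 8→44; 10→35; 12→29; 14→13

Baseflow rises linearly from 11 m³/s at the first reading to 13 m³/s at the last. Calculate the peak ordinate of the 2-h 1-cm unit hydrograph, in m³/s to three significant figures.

U_p ≈ 21.3 m³/s

Direct runoff: 0.00, 4.71, 8.43, 18.14, 31.86, 22.57, 16.29, 0.00 m³/s; ΣQ_DR = 102.0 m³/s, peak = 31.86 m³/s.
Runoff depth d = ΣQ_DR·Δt / A = 102.0 × 7200 / (49 km²) = 14.99 mm.
The 1-cm UH is the DRH scaled by (10 mm)/d, so U_p = 31.86 × 10/14.99 = 21.3 m³/s.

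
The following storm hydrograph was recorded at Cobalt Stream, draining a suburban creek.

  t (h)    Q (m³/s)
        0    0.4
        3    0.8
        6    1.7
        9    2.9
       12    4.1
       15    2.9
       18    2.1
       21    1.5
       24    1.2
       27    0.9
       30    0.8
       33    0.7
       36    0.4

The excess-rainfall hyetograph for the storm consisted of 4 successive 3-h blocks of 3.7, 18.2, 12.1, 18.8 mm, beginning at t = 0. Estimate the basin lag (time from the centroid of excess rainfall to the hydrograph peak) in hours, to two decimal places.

t_L ≈ 4.89 h

Centroid of excess rainfall: t_c = Σ P_i·t̄_i / ΣP_i = 7.1136 h (block centres at 1.5, 4.5, 7.5, 10.5 h).
Hydrograph peak occurs at t = 12 h, so basin lag t_L = 12 − 7.1136 = 4.89 h.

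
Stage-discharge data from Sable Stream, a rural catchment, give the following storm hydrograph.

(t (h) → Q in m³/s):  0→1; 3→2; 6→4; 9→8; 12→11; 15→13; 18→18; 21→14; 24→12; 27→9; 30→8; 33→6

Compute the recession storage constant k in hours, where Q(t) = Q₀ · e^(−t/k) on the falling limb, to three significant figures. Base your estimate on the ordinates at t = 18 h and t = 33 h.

On the falling limb, Q drops from 18 to 6 m³/s between t = 18 h and t = 33 h (Δt = 15 h).
k = −Δt / ln(Q₂/Q₁) = −15 / ln(6/18) = 13.7 h.

k ≈ 13.7 h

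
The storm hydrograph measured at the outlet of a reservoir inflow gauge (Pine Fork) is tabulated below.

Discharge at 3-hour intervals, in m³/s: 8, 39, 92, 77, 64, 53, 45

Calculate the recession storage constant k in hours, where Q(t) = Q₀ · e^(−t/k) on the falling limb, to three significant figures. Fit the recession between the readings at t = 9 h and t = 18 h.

k ≈ 16.8 h

On the falling limb, Q drops from 77 to 45 m³/s between t = 9 h and t = 18 h (Δt = 9 h).
k = −Δt / ln(Q₂/Q₁) = −9 / ln(45/77) = 16.8 h.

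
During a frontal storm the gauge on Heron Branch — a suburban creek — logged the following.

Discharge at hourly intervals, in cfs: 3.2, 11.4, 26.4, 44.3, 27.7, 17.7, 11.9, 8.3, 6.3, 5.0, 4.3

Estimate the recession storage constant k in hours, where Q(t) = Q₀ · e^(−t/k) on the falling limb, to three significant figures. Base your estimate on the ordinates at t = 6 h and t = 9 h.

On the falling limb, Q drops from 11.9 to 5.0 cfs between t = 6 h and t = 9 h (Δt = 3 h).
k = −Δt / ln(Q₂/Q₁) = −3 / ln(5.0/11.9) = 3.46 h.

k ≈ 3.46 h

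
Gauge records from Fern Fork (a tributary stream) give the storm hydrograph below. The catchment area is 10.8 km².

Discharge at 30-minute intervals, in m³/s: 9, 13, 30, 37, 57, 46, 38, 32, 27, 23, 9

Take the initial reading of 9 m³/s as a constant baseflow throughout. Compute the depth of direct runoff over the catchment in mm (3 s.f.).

Direct runoff: 0.0, 4.0, 21.0, 28.0, 48.0, 37.0, 29.0, 23.0, 18.0, 14.0, 0.0 m³/s; ΣQ_DR = 222.0 m³/s.
V = ΣQ_DR · Δt = 222.0 × 1800 s = 3.996 × 10^5 m³.
Over A = 10.8 km², depth = V / A = 37.0 mm.

d ≈ 37.0 mm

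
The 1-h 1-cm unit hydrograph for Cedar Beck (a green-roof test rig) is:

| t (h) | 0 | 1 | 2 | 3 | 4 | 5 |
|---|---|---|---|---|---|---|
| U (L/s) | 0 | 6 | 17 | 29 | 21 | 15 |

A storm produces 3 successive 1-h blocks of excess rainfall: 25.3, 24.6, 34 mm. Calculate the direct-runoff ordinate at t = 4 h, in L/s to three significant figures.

Q ≈ 182 L/s

By discrete convolution, Q_j = Σ (P_i / 10 mm) · U_{j−i}.
At t = 4 h (j=4): Q = (25.3/10)·21 + (24.6/10)·29 + (34/10)·17 = 182 L/s.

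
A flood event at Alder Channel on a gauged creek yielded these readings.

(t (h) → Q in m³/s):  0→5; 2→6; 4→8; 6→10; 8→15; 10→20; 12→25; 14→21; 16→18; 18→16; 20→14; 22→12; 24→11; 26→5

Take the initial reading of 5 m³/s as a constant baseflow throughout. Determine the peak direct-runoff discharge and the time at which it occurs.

Subtracting baseflow gives direct-runoff ordinates: 0.0, 1.0, 3.0, 5.0, 10.0, 15.0, 20.0, 16.0, 13.0, 11.0, 9.0, 7.0, 6.0, 0.0 m³/s.
The maximum is 20.0 m³/s, occurring at the reading for t = 12 h.

Q_p = 20.0 m³/s at t = 12 h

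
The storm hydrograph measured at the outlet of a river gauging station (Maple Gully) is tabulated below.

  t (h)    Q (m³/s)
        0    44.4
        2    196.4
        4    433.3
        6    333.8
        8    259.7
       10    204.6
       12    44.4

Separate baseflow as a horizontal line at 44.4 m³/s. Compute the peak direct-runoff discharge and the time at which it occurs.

Subtracting baseflow gives direct-runoff ordinates: 0.0, 152.0, 388.9, 289.4, 215.3, 160.2, 0.0 m³/s.
The maximum is 388.9 m³/s, occurring at the reading for t = 4 h.

Q_p = 388.9 m³/s at t = 4 h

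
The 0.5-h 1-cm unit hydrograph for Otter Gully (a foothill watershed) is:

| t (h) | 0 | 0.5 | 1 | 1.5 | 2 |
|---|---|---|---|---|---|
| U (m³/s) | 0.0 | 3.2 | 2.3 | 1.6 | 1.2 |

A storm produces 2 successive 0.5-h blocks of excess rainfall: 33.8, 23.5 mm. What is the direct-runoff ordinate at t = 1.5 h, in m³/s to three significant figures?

By discrete convolution, Q_j = Σ (P_i / 10 mm) · U_{j−i}.
At t = 1.5 h (j=3): Q = (33.8/10)·1.6 + (23.5/10)·2.3 = 10.8 m³/s.

Q ≈ 10.8 m³/s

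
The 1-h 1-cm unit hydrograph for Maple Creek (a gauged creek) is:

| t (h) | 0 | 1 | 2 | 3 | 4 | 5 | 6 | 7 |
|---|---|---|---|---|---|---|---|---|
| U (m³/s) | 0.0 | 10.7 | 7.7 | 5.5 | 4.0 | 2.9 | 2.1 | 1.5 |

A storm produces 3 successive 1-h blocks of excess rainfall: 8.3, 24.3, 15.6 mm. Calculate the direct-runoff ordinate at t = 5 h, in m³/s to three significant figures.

By discrete convolution, Q_j = Σ (P_i / 10 mm) · U_{j−i}.
At t = 5 h (j=5): Q = (8.3/10)·2.9 + (24.3/10)·4.0 + (15.6/10)·5.5 = 20.7 m³/s.

Q ≈ 20.7 m³/s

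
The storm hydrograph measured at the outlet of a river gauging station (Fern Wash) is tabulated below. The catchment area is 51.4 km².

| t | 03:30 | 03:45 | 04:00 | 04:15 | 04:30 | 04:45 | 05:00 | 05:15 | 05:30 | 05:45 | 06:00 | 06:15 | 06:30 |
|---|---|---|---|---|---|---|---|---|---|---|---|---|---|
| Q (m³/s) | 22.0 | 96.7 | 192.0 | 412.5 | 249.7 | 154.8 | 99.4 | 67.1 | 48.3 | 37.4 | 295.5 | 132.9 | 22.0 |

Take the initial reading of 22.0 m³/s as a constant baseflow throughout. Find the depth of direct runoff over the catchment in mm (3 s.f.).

d ≈ 27.0 mm

Direct runoff: 0.0, 74.7, 170.0, 390.5, 227.7, 132.8, 77.4, 45.1, 26.3, 15.4, 273.5, 110.9, 0.0 m³/s; ΣQ_DR = 1544 m³/s.
V = ΣQ_DR · Δt = 1544 × 900 s = 1.390 × 10^6 m³.
Over A = 51.4 km², depth = V / A = 27.0 mm.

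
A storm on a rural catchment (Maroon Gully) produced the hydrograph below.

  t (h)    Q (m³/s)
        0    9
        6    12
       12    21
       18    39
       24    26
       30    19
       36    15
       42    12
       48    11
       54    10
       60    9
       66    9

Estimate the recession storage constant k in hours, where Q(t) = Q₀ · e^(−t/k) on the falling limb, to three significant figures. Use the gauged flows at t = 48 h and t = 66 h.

k ≈ 89.7 h

On the falling limb, Q drops from 11 to 9 m³/s between t = 48 h and t = 66 h (Δt = 18 h).
k = −Δt / ln(Q₂/Q₁) = −18 / ln(9/11) = 89.7 h.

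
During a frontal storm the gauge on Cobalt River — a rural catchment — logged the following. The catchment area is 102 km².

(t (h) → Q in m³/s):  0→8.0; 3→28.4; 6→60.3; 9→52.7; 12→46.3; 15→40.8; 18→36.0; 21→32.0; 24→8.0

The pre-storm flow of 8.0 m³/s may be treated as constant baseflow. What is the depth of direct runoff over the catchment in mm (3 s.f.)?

Direct runoff: 0.0, 20.4, 52.3, 44.7, 38.3, 32.8, 28.0, 24.0, 0.0 m³/s; ΣQ_DR = 240.5 m³/s.
V = ΣQ_DR · Δt = 240.5 × 10800 s = 2.597 × 10^6 m³.
Over A = 102 km², depth = V / A = 25.5 mm.

d ≈ 25.5 mm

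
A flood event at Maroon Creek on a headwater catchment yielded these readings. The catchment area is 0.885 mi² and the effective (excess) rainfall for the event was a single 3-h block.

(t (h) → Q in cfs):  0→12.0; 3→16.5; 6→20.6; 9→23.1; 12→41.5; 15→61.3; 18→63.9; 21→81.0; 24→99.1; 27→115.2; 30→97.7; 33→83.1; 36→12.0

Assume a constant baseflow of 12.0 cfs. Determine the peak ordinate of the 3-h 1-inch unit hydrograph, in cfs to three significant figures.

Direct runoff: 0.0, 4.5, 8.6, 11.1, 29.5, 49.3, 51.9, 69.0, 87.1, 103.2, 85.7, 71.1, 0.0 cfs; ΣQ_DR = 571.0 cfs, peak = 103.2 cfs.
Runoff depth d = ΣQ_DR·Δt / A = 571.0 × 10800 / (0.885 mi²) = 2.999 in.
The 1-inch UH is the DRH scaled by (1 in)/d, so U_p = 103.2 × 1/2.999 = 34.4 cfs.

U_p ≈ 34.4 cfs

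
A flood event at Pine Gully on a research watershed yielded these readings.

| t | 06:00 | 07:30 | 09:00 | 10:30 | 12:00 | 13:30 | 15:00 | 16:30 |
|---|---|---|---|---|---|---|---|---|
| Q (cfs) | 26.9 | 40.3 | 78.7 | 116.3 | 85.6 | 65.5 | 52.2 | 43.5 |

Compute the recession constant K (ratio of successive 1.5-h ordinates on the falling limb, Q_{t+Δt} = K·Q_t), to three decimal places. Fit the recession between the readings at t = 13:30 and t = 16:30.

Using the recession-limb readings at t = 13:30 and t = 16:30: Q falls from 65.5 to 43.5 cfs over 2 intervals.
K = (Q₂/Q₁)^(1/2) = (43.5/65.5)^(1/2) = 0.815.

K ≈ 0.815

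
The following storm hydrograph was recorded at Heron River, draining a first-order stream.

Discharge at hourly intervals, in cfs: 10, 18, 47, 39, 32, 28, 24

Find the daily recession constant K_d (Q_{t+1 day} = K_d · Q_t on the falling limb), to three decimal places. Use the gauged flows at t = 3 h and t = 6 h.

K_d ≈ 0.021

Between t = 3 h and t = 6 h the flow falls from 39 to 24 cfs over 3×1 h = 3 h.
Per-interval ratio K = (24/39)^(1/3) = 0.8506; K_d = K^(24/1) = 0.021.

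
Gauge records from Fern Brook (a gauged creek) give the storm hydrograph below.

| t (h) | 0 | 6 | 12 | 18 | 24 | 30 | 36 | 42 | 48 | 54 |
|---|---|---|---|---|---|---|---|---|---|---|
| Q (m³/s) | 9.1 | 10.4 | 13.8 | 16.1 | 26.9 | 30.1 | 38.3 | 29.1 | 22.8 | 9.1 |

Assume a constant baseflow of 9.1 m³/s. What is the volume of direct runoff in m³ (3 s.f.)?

Direct-runoff ordinates (Q − Q_b): 0.0, 1.3, 4.7, 7.0, 17.8, 21.0, 29.2, 20.0, 13.7, 0.0 m³/s.
ΣQ_DR = 114.7 m³/s.
With Δt = 6 h = 21600 s, V = ΣQ_DR · Δt = 114.7 × 21600 = 2.48 × 10^6 m³.

V ≈ 2.48 × 10^6 m³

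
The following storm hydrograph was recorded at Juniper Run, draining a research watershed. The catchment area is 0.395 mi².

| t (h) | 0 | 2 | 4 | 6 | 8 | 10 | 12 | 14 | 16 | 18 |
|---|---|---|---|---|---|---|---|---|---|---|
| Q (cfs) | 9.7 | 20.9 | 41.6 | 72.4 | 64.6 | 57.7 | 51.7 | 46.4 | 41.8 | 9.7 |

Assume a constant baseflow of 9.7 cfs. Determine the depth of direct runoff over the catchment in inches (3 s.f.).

Direct runoff: 0.0, 11.2, 31.9, 62.7, 54.9, 48.0, 42.0, 36.7, 32.1, 0.0 cfs; ΣQ_DR = 319.5 cfs.
V = ΣQ_DR · Δt = 319.5 × 7200 s = 2.300 × 10^6 ft³.
Over A = 0.395 mi², depth = V / A = 2.51 in.

d ≈ 2.51 in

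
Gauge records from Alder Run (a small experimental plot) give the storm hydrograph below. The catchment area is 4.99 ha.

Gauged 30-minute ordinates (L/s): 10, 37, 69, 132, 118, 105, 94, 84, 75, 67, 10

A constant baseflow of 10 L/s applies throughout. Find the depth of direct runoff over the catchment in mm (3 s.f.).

d ≈ 24.9 mm

Direct runoff: 0.0, 27.0, 59.0, 122.0, 108.0, 95.0, 84.0, 74.0, 65.0, 57.0, 0.0 L/s; ΣQ_DR = 691.0 L/s.
V = ΣQ_DR · Δt = 691.0 × 1800 s = 1.244 × 10^6 L.
Over A = 4.99 ha, depth = V / A = 24.9 mm.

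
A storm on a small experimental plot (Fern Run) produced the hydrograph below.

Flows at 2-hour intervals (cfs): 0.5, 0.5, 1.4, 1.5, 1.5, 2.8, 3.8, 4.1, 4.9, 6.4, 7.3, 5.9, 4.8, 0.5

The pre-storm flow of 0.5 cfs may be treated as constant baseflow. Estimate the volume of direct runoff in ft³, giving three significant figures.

Direct-runoff ordinates (Q − Q_b): 0.0, 0.0, 0.9, 1.0, 1.0, 2.3, 3.3, 3.6, 4.4, 5.9, 6.8, 5.4, 4.3, 0.0 cfs.
ΣQ_DR = 38.90 cfs.
With Δt = 2 h = 7200 s, V = ΣQ_DR · Δt = 38.90 × 7200 = 2.80 × 10^5 ft³.

V ≈ 2.80 × 10^5 ft³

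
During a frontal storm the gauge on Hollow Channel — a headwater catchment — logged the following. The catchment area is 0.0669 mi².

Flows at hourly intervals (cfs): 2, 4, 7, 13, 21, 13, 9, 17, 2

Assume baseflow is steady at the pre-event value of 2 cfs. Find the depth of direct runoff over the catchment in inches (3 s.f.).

Direct runoff: 0.0, 2.0, 5.0, 11.0, 19.0, 11.0, 7.0, 15.0, 0.0 cfs; ΣQ_DR = 70.00 cfs.
V = ΣQ_DR · Δt = 70.00 × 3600 s = 2.520 × 10^5 ft³.
Over A = 0.0669 mi², depth = V / A = 1.62 in.

d ≈ 1.62 in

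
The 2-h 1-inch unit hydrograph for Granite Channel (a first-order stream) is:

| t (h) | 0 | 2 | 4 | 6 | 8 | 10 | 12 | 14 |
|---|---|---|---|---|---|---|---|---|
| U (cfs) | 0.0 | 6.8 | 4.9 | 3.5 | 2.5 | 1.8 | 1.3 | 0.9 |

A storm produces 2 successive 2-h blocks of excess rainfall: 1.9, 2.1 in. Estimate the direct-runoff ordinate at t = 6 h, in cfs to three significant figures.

Q ≈ 16.9 cfs

By discrete convolution, Q_j = Σ (P_i / 1 in) · U_{j−i}.
At t = 6 h (j=3): Q = (1.9/1)·3.5 + (2.1/1)·4.9 = 16.9 cfs.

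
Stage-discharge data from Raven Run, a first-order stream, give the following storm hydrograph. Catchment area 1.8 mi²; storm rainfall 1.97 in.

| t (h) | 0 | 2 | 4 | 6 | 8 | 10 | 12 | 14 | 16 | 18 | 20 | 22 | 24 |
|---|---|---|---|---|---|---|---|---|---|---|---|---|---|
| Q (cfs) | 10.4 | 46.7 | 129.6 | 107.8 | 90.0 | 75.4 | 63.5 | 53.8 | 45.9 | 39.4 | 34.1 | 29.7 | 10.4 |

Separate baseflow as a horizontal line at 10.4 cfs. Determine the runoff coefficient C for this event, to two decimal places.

ΣQ_DR = 601.5 cfs; V = ΣQ_DR·Δt = 4.331 × 10^6 ft³.
Runoff depth d = V / A = 1.036 in.
C = d / P = 1.036 / 1.97 = 0.53.

C ≈ 0.53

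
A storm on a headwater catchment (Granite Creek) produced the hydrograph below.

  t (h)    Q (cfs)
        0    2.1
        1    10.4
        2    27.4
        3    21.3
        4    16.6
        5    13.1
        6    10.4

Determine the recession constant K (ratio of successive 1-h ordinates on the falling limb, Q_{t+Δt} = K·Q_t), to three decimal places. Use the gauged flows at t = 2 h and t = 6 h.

Using the recession-limb readings at t = 2 h and t = 6 h: Q falls from 27.4 to 10.4 cfs over 4 intervals.
K = (Q₂/Q₁)^(1/4) = (10.4/27.4)^(1/4) = 0.785.

K ≈ 0.785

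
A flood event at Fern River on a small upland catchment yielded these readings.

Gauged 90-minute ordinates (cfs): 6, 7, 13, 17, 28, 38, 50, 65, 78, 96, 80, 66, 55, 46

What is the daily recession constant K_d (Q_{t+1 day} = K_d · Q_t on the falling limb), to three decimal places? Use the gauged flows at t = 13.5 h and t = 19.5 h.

K_d ≈ 0.053

Between t = 13.5 h and t = 19.5 h the flow falls from 96 to 46 cfs over 4×1.5 h = 6 h.
Per-interval ratio K = (46/96)^(1/4) = 0.8320; K_d = K^(24/1.5) = 0.053.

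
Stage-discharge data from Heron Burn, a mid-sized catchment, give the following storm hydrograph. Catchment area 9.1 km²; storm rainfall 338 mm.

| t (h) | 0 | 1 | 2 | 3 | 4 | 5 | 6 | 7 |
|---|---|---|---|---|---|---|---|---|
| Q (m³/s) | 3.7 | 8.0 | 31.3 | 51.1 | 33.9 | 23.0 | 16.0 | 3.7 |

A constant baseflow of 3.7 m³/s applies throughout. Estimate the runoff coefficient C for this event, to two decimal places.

C ≈ 0.17

ΣQ_DR = 141.1 m³/s; V = ΣQ_DR·Δt = 5.080 × 10^5 m³.
Runoff depth d = V / A = 55.82 mm.
C = d / P = 55.82 / 338 = 0.17.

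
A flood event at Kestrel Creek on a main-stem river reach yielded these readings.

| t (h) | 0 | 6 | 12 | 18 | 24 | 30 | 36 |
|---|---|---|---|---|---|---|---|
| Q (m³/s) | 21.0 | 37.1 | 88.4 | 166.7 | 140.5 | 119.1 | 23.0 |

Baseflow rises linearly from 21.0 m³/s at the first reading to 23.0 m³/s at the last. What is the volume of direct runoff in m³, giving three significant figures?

Direct-runoff ordinates (Q − Q_b): 0.00, 15.77, 66.73, 144.70, 118.17, 96.43, 0.00 m³/s.
ΣQ_DR = 441.8 m³/s.
With Δt = 6 h = 21600 s, V = ΣQ_DR · Δt = 441.8 × 21600 = 9.54 × 10^6 m³.

V ≈ 9.54 × 10^6 m³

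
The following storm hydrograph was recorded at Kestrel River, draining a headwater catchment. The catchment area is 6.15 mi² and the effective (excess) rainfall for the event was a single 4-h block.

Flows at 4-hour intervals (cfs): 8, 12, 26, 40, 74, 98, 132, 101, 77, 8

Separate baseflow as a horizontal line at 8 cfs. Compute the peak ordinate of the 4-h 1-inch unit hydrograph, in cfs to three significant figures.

U_p ≈ 248 cfs

Direct runoff: 0.0, 4.0, 18.0, 32.0, 66.0, 90.0, 124.0, 93.0, 69.0, 0.0 cfs; ΣQ_DR = 496.0 cfs, peak = 124.0 cfs.
Runoff depth d = ΣQ_DR·Δt / A = 496.0 × 14400 / (6.15 mi²) = 0.4999 in.
The 1-inch UH is the DRH scaled by (1 in)/d, so U_p = 124.0 × 1/0.4999 = 248 cfs.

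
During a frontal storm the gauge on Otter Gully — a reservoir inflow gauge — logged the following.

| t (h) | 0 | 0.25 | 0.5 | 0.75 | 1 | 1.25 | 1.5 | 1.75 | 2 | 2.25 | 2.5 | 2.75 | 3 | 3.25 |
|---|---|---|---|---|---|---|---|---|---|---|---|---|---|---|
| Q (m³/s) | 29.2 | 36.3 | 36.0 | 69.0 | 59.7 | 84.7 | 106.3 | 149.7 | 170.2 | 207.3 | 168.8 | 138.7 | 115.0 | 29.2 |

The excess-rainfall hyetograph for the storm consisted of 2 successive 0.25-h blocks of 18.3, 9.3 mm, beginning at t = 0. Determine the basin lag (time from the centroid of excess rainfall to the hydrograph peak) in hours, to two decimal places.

t_L ≈ 2.04 h

Centroid of excess rainfall: t_c = Σ P_i·t̄_i / ΣP_i = 0.2092 h (block centres at 0.125, 0.375 h).
Hydrograph peak occurs at t = 2.25 h, so basin lag t_L = 2.25 − 0.2092 = 2.04 h.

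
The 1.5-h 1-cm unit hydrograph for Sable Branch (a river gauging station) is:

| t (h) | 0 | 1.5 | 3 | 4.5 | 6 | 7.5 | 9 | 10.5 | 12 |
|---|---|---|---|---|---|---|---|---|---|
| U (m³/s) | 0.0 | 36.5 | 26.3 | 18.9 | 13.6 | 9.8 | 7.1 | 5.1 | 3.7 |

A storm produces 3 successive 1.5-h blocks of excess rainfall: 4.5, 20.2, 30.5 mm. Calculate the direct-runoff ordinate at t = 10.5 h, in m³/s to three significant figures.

By discrete convolution, Q_j = Σ (P_i / 10 mm) · U_{j−i}.
At t = 10.5 h (j=7): Q = (4.5/10)·5.1 + (20.2/10)·7.1 + (30.5/10)·9.8 = 46.5 m³/s.

Q ≈ 46.5 m³/s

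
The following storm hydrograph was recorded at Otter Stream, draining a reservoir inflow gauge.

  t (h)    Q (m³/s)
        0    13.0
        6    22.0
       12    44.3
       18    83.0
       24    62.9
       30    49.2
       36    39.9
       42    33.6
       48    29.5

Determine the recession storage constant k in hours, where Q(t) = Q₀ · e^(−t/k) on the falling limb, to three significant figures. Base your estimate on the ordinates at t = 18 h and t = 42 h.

k ≈ 26.5 h

On the falling limb, Q drops from 83.0 to 33.6 m³/s between t = 18 h and t = 42 h (Δt = 24 h).
k = −Δt / ln(Q₂/Q₁) = −24 / ln(33.6/83.0) = 26.5 h.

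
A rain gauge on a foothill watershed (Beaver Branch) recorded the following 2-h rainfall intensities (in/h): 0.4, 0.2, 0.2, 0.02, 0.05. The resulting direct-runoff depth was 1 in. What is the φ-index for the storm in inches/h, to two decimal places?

φ ≈ 0.10 in/h

Only the 3 blocks with intensity above φ contribute runoff: 0.4, 0.2, 0.2 in/h.
Σ(I−φ)·Δt = d  ⇒  (0.4+0.2+0.2 − 3φ)·2 = 1
φ = (0.8000 − 1/2) / 3 = 0.10 in/h.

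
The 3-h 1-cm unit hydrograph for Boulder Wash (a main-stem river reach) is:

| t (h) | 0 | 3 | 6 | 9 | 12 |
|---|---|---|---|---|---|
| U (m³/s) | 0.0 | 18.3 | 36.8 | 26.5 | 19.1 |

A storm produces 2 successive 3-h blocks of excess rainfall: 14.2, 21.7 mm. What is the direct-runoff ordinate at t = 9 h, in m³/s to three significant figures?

By discrete convolution, Q_j = Σ (P_i / 10 mm) · U_{j−i}.
At t = 9 h (j=3): Q = (14.2/10)·26.5 + (21.7/10)·36.8 = 117 m³/s.

Q ≈ 117 m³/s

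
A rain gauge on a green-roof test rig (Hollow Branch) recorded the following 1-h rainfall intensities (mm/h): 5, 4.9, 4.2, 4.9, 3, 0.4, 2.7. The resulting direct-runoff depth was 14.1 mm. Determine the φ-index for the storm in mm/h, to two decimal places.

φ ≈ 1.77 mm/h

Only the 6 blocks with intensity above φ contribute runoff: 5, 4.9, 4.2, 4.9, 3, 2.7 mm/h.
Σ(I−φ)·Δt = d  ⇒  (5+4.9+4.2+4.9+3+2.7 − 6φ)·1 = 14.1
φ = (24.70 − 14.1/1) / 6 = 1.77 mm/h.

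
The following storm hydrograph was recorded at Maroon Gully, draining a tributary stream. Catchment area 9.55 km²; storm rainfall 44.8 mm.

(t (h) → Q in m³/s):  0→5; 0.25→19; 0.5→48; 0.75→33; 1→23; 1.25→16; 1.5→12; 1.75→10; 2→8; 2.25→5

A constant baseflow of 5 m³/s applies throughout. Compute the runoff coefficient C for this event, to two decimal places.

ΣQ_DR = 129.0 m³/s; V = ΣQ_DR·Δt = 1.161 × 10^5 m³.
Runoff depth d = V / A = 12.16 mm.
C = d / P = 12.16 / 44.8 = 0.27.

C ≈ 0.27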